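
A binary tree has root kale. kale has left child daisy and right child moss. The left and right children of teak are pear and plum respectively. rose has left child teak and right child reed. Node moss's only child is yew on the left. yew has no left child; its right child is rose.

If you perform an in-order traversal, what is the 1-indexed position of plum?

6

In-order visits the left subtree, then the node, then the right subtree.
At kale: go left to daisy.
  daisy is a leaf — visit daisy.
Visit kale.
At kale: go right to moss.
  At moss: go left to yew.
    At yew: no left child.
    Visit yew.
    At yew: go right to rose.
      At rose: go left to teak.
        At teak: go left to pear.
          pear is a leaf — visit pear.
        Visit teak.
        At teak: go right to plum.
          plum is a leaf — visit plum.
      Visit rose.
      At rose: go right to reed.
        reed is a leaf — visit reed.
  Visit moss.
  At moss: no right child.
Full in-order sequence: daisy, kale, yew, pear, teak, plum, rose, reed, moss.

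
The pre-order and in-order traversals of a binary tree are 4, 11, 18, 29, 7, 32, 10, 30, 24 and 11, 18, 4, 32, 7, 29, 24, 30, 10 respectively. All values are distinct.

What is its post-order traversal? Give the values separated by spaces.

18 11 32 7 24 30 10 29 4

The first element of pre-order is the root; it splits in-order into left and right subtrees.
Root 4: left subtree has 2 nodes {11, 18}, right has 6 {32, 7, 29, 24, 30, 10}.
  Root 11: left subtree has 0 nodes { }, right has 1 {18}.
  Root 29: left subtree has 2 nodes {32, 7}, right has 3 {24, 30, 10}.
    Root 7: left subtree has 1 node {32}, right has 0 { }.
    Root 10: left subtree has 2 nodes {24, 30}, right has 0 { }.
      Root 30: left subtree has 1 node {24}, right has 0 { }.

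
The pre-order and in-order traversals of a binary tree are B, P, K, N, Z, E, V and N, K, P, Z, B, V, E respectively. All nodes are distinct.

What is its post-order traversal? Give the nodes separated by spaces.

The first element of pre-order is the root; it splits in-order into left and right subtrees.
Root B: left subtree has 4 nodes {N, K, P, Z}, right has 2 {V, E}.
  Root P: left subtree has 2 nodes {N, K}, right has 1 {Z}.
    Root K: left subtree has 1 node {N}, right has 0 { }.
  Root E: left subtree has 1 node {V}, right has 0 { }.

N K Z P V E B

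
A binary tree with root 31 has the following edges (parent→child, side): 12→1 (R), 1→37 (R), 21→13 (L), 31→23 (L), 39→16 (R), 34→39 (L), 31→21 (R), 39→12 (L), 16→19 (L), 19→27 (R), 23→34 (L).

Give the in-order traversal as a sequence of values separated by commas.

12, 1, 37, 39, 19, 27, 16, 34, 23, 31, 13, 21

In-order visits the left subtree, then the node, then the right subtree.
At 31: go left to 23.
  At 23: go left to 34.
    At 34: go left to 39.
      At 39: go left to 12.
        At 12: no left child.
        Visit 12.
        At 12: go right to 1.
          At 1: no left child.
          Visit 1.
          At 1: go right to 37.
            37 is a leaf — visit 37.
      Visit 39.
      At 39: go right to 16.
        At 16: go left to 19.
          At 19: no left child.
          Visit 19.
          At 19: go right to 27.
            27 is a leaf — visit 27.
        Visit 16.
        At 16: no right child.
    Visit 34.
    At 34: no right child.
  Visit 23.
  At 23: no right child.
Visit 31.
At 31: go right to 21.
  At 21: go left to 13.
    13 is a leaf — visit 13.
  Visit 21.
  At 21: no right child.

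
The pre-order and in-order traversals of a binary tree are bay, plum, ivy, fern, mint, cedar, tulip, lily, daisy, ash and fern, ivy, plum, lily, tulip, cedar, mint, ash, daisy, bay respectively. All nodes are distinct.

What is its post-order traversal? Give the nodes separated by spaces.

fern ivy lily tulip cedar ash daisy mint plum bay

The first element of pre-order is the root; it splits in-order into left and right subtrees.
Root bay: left subtree has 9 nodes {fern, ivy, plum, lily, tulip, cedar, mint, ash, daisy}, right has 0 { }.
  Root plum: left subtree has 2 nodes {fern, ivy}, right has 6 {lily, tulip, cedar, mint, ash, daisy}.
    Root ivy: left subtree has 1 node {fern}, right has 0 { }.
    Root mint: left subtree has 3 nodes {lily, tulip, cedar}, right has 2 {ash, daisy}.
      Root cedar: left subtree has 2 nodes {lily, tulip}, right has 0 { }.
        Root tulip: left subtree has 1 node {lily}, right has 0 { }.
      Root daisy: left subtree has 1 node {ash}, right has 0 { }.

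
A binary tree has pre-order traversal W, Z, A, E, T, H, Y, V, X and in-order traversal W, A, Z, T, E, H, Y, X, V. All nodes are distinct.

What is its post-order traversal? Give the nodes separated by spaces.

A T X V Y H E Z W

The first element of pre-order is the root; it splits in-order into left and right subtrees.
Root W: left subtree has 0 nodes { }, right has 8 {A, Z, T, E, H, Y, X, V}.
  Root Z: left subtree has 1 node {A}, right has 6 {T, E, H, Y, X, V}.
    Root E: left subtree has 1 node {T}, right has 4 {H, Y, X, V}.
      Root H: left subtree has 0 nodes { }, right has 3 {Y, X, V}.
        Root Y: left subtree has 0 nodes { }, right has 2 {X, V}.
          Root V: left subtree has 1 node {X}, right has 0 { }.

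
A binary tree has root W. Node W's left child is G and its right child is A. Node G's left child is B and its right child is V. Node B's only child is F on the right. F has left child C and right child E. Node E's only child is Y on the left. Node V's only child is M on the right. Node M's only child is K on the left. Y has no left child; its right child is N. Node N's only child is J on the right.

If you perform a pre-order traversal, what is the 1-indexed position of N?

Pre-order visits the node, then its left subtree, then its right subtree.
Visit W.
At W: go left to G.
  Visit G.
  At G: go left to B.
    Visit B.
    At B: no left child.
    At B: go right to F.
      Visit F.
      At F: go left to C.
        C is a leaf — visit C.
      At F: go right to E.
        Visit E.
        At E: go left to Y.
          Visit Y.
          At Y: no left child.
          At Y: go right to N.
            Visit N.
            At N: no left child.
            At N: go right to J.
              J is a leaf — visit J.
        At E: no right child.
  At G: go right to V.
    Visit V.
    At V: no left child.
    At V: go right to M.
      Visit M.
      At M: go left to K.
        K is a leaf — visit K.
      At M: no right child.
At W: go right to A.
  A is a leaf — visit A.
Full pre-order sequence: W, G, B, F, C, E, Y, N, J, V, M, K, A.

8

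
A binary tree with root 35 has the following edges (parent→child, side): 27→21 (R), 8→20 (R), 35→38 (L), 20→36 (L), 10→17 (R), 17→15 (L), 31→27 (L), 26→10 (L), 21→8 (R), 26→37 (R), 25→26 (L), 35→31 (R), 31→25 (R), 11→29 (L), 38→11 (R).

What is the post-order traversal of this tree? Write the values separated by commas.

29, 11, 38, 36, 20, 8, 21, 27, 15, 17, 10, 37, 26, 25, 31, 35

Post-order visits the left subtree, then the right subtree, then the node.
At 35: go left to 38.
  At 38: no left child.
  At 38: go right to 11.
    At 11: go left to 29.
      29 is a leaf — visit 29.
    At 11: no right child.
    Visit 11.
  Visit 38.
At 35: go right to 31.
  At 31: go left to 27.
    At 27: no left child.
    At 27: go right to 21.
      At 21: no left child.
      At 21: go right to 8.
        At 8: no left child.
        At 8: go right to 20.
          At 20: go left to 36.
            36 is a leaf — visit 36.
          At 20: no right child.
          Visit 20.
        Visit 8.
      Visit 21.
    Visit 27.
  At 31: go right to 25.
    At 25: go left to 26.
      At 26: go left to 10.
        At 10: no left child.
        At 10: go right to 17.
          At 17: go left to 15.
            15 is a leaf — visit 15.
          At 17: no right child.
          Visit 17.
        Visit 10.
      At 26: go right to 37.
        37 is a leaf — visit 37.
      Visit 26.
    At 25: no right child.
    Visit 25.
  Visit 31.
Visit 35.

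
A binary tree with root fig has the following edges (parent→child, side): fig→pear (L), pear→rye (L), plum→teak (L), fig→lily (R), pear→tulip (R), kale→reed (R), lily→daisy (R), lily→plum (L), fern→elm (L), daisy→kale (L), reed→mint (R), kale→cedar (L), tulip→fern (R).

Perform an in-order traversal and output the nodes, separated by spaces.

rye pear tulip elm fern fig teak plum lily cedar kale reed mint daisy

In-order visits the left subtree, then the node, then the right subtree.
At fig: go left to pear.
  At pear: go left to rye.
    rye is a leaf — visit rye.
  Visit pear.
  At pear: go right to tulip.
    At tulip: no left child.
    Visit tulip.
    At tulip: go right to fern.
      At fern: go left to elm.
        elm is a leaf — visit elm.
      Visit fern.
      At fern: no right child.
Visit fig.
At fig: go right to lily.
  At lily: go left to plum.
    At plum: go left to teak.
      teak is a leaf — visit teak.
    Visit plum.
    At plum: no right child.
  Visit lily.
  At lily: go right to daisy.
    At daisy: go left to kale.
      At kale: go left to cedar.
        cedar is a leaf — visit cedar.
      Visit kale.
      At kale: go right to reed.
        At reed: no left child.
        Visit reed.
        At reed: go right to mint.
          mint is a leaf — visit mint.
    Visit daisy.
    At daisy: no right child.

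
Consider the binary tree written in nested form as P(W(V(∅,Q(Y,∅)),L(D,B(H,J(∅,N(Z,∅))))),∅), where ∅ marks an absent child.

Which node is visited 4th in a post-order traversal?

Post-order visits the left subtree, then the right subtree, then the node.
At P: go left to W.
  At W: go left to V.
    At V: no left child.
    At V: go right to Q.
      At Q: go left to Y.
        Y is a leaf — visit Y.
      At Q: no right child.
      Visit Q.
    Visit V.
  At W: go right to L.
    At L: go left to D.
      D is a leaf — visit D.
    At L: go right to B.
      At B: go left to H.
        H is a leaf — visit H.
      At B: go right to J.
        At J: no left child.
        At J: go right to N.
          At N: go left to Z.
            Z is a leaf — visit Z.
          At N: no right child.
          Visit N.
        Visit J.
      Visit B.
    Visit L.
  Visit W.
At P: no right child.
Visit P.
Full post-order sequence: Y, Q, V, D, H, Z, N, J, B, L, W, P.

D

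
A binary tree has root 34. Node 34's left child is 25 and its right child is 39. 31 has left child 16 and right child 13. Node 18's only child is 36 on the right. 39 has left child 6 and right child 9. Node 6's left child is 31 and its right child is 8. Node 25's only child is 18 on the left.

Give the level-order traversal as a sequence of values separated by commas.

34, 25, 39, 18, 6, 9, 36, 31, 8, 16, 13

Level-order visits nodes level by level from the root, left to right within each level.
Level 0: 34
Level 1: 25, 39
Level 2: 18, 6, 9
Level 3: 36, 31, 8
Level 4: 16, 13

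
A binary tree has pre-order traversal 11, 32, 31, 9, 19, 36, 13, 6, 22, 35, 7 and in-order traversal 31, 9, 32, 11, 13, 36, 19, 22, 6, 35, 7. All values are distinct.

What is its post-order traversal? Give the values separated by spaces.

9 31 32 13 36 22 7 35 6 19 11

The first element of pre-order is the root; it splits in-order into left and right subtrees.
Root 11: left subtree has 3 nodes {31, 9, 32}, right has 7 {13, 36, 19, 22, 6, 35, 7}.
  Root 32: left subtree has 2 nodes {31, 9}, right has 0 { }.
    Root 31: left subtree has 0 nodes { }, right has 1 {9}.
  Root 19: left subtree has 2 nodes {13, 36}, right has 4 {22, 6, 35, 7}.
    Root 36: left subtree has 1 node {13}, right has 0 { }.
    Root 6: left subtree has 1 node {22}, right has 2 {35, 7}.
      Root 35: left subtree has 0 nodes { }, right has 1 {7}.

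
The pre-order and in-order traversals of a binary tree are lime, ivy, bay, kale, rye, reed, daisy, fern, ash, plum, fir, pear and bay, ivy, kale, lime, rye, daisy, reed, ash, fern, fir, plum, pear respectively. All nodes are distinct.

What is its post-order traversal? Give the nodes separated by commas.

bay, kale, ivy, daisy, ash, fir, pear, plum, fern, reed, rye, lime

The first element of pre-order is the root; it splits in-order into left and right subtrees.
Root lime: left subtree has 3 nodes {bay, ivy, kale}, right has 8 {rye, daisy, reed, ash, fern, fir, plum, pear}.
  Root ivy: left subtree has 1 node {bay}, right has 1 {kale}.
  Root rye: left subtree has 0 nodes { }, right has 7 {daisy, reed, ash, fern, fir, plum, pear}.
    Root reed: left subtree has 1 node {daisy}, right has 5 {ash, fern, fir, plum, pear}.
      Root fern: left subtree has 1 node {ash}, right has 3 {fir, plum, pear}.
        Root plum: left subtree has 1 node {fir}, right has 1 {pear}.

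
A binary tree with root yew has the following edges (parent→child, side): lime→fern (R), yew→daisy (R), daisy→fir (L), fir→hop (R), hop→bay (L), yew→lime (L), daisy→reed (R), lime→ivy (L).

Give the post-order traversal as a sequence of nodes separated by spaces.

Post-order visits the left subtree, then the right subtree, then the node.
At yew: go left to lime.
  At lime: go left to ivy.
    ivy is a leaf — visit ivy.
  At lime: go right to fern.
    fern is a leaf — visit fern.
  Visit lime.
At yew: go right to daisy.
  At daisy: go left to fir.
    At fir: no left child.
    At fir: go right to hop.
      At hop: go left to bay.
        bay is a leaf — visit bay.
      At hop: no right child.
      Visit hop.
    Visit fir.
  At daisy: go right to reed.
    reed is a leaf — visit reed.
  Visit daisy.
Visit yew.

ivy fern lime bay hop fir reed daisy yew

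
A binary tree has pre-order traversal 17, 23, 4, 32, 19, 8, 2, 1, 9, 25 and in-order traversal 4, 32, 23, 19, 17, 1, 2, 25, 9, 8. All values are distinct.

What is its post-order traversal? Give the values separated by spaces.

The first element of pre-order is the root; it splits in-order into left and right subtrees.
Root 17: left subtree has 4 nodes {4, 32, 23, 19}, right has 5 {1, 2, 25, 9, 8}.
  Root 23: left subtree has 2 nodes {4, 32}, right has 1 {19}.
    Root 4: left subtree has 0 nodes { }, right has 1 {32}.
  Root 8: left subtree has 4 nodes {1, 2, 25, 9}, right has 0 { }.
    Root 2: left subtree has 1 node {1}, right has 2 {25, 9}.
      Root 9: left subtree has 1 node {25}, right has 0 { }.

32 4 19 23 1 25 9 2 8 17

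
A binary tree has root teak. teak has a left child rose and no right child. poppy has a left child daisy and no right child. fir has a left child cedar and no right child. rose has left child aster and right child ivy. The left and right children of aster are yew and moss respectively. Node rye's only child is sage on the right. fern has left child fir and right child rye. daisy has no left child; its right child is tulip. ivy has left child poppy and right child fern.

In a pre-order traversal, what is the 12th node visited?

cedar

Pre-order visits the node, then its left subtree, then its right subtree.
Visit teak.
At teak: go left to rose.
  Visit rose.
  At rose: go left to aster.
    Visit aster.
    At aster: go left to yew.
      yew is a leaf — visit yew.
    At aster: go right to moss.
      moss is a leaf — visit moss.
  At rose: go right to ivy.
    Visit ivy.
    At ivy: go left to poppy.
      Visit poppy.
      At poppy: go left to daisy.
        Visit daisy.
        At daisy: no left child.
        At daisy: go right to tulip.
          tulip is a leaf — visit tulip.
      At poppy: no right child.
    At ivy: go right to fern.
      Visit fern.
      At fern: go left to fir.
        Visit fir.
        At fir: go left to cedar.
          cedar is a leaf — visit cedar.
        At fir: no right child.
      At fern: go right to rye.
        Visit rye.
        At rye: no left child.
        At rye: go right to sage.
          sage is a leaf — visit sage.
At teak: no right child.
Full pre-order sequence: teak, rose, aster, yew, moss, ivy, poppy, daisy, tulip, fern, fir, cedar, rye, sage.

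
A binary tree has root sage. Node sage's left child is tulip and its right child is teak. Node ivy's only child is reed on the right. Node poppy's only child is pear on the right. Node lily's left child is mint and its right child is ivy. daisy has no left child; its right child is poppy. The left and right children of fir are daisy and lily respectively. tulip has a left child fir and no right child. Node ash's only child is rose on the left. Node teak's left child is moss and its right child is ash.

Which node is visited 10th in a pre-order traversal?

Pre-order visits the node, then its left subtree, then its right subtree.
Visit sage.
At sage: go left to tulip.
  Visit tulip.
  At tulip: go left to fir.
    Visit fir.
    At fir: go left to daisy.
      Visit daisy.
      At daisy: no left child.
      At daisy: go right to poppy.
        Visit poppy.
        At poppy: no left child.
        At poppy: go right to pear.
          pear is a leaf — visit pear.
    At fir: go right to lily.
      Visit lily.
      At lily: go left to mint.
        mint is a leaf — visit mint.
      At lily: go right to ivy.
        Visit ivy.
        At ivy: no left child.
        At ivy: go right to reed.
          reed is a leaf — visit reed.
  At tulip: no right child.
At sage: go right to teak.
  Visit teak.
  At teak: go left to moss.
    moss is a leaf — visit moss.
  At teak: go right to ash.
    Visit ash.
    At ash: go left to rose.
      rose is a leaf — visit rose.
    At ash: no right child.
Full pre-order sequence: sage, tulip, fir, daisy, poppy, pear, lily, mint, ivy, reed, teak, moss, ash, rose.

reed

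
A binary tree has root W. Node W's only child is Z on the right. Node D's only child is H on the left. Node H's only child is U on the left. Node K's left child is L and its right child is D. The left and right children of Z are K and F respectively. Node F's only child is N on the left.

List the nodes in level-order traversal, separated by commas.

Level-order visits nodes level by level from the root, left to right within each level.
Level 0: W
Level 1: Z
Level 2: K, F
Level 3: L, D, N
Level 4: H
Level 5: U

W, Z, K, F, L, D, N, H, U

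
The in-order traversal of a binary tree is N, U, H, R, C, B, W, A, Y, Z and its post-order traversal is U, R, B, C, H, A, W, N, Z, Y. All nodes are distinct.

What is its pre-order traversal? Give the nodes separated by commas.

The last element of post-order is the root; it splits in-order into left and right subtrees.
Root Y: left subtree has 8 nodes {N, U, H, R, C, B, W, A}, right has 1 {Z}.
  Root N: left subtree has 0 nodes { }, right has 7 {U, H, R, C, B, W, A}.
    Root W: left subtree has 5 nodes {U, H, R, C, B}, right has 1 {A}.
      Root H: left subtree has 1 node {U}, right has 3 {R, C, B}.
        Root C: left subtree has 1 node {R}, right has 1 {B}.

Y, N, W, H, U, C, R, B, A, Z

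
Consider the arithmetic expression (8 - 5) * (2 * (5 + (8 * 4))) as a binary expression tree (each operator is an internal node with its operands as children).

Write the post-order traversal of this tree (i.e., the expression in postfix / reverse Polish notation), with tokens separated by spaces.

Post-order on an expression tree gives postfix notation: for each operator, emit left operand, right operand, then the operator.

8 5 - 2 5 8 4 * + * *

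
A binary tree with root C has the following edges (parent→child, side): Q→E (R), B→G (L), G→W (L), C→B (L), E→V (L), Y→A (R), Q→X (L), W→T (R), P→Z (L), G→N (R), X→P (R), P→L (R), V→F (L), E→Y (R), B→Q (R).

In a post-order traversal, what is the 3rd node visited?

N

Post-order visits the left subtree, then the right subtree, then the node.
At C: go left to B.
  At B: go left to G.
    At G: go left to W.
      At W: no left child.
      At W: go right to T.
        T is a leaf — visit T.
      Visit W.
    At G: go right to N.
      N is a leaf — visit N.
    Visit G.
  At B: go right to Q.
    At Q: go left to X.
      At X: no left child.
      At X: go right to P.
        At P: go left to Z.
          Z is a leaf — visit Z.
        At P: go right to L.
          L is a leaf — visit L.
        Visit P.
      Visit X.
    At Q: go right to E.
      At E: go left to V.
        At V: go left to F.
          F is a leaf — visit F.
        At V: no right child.
        Visit V.
      At E: go right to Y.
        At Y: no left child.
        At Y: go right to A.
          A is a leaf — visit A.
        Visit Y.
      Visit E.
    Visit Q.
  Visit B.
At C: no right child.
Visit C.
Full post-order sequence: T, W, N, G, Z, L, P, X, F, V, A, Y, E, Q, B, C.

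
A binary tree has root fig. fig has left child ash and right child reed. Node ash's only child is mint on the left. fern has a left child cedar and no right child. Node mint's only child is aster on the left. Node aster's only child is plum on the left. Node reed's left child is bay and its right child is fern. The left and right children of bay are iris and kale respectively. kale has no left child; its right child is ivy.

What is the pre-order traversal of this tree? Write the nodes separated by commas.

Pre-order visits the node, then its left subtree, then its right subtree.
Visit fig.
At fig: go left to ash.
  Visit ash.
  At ash: go left to mint.
    Visit mint.
    At mint: go left to aster.
      Visit aster.
      At aster: go left to plum.
        plum is a leaf — visit plum.
      At aster: no right child.
    At mint: no right child.
  At ash: no right child.
At fig: go right to reed.
  Visit reed.
  At reed: go left to bay.
    Visit bay.
    At bay: go left to iris.
      iris is a leaf — visit iris.
    At bay: go right to kale.
      Visit kale.
      At kale: no left child.
      At kale: go right to ivy.
        ivy is a leaf — visit ivy.
  At reed: go right to fern.
    Visit fern.
    At fern: go left to cedar.
      cedar is a leaf — visit cedar.
    At fern: no right child.

fig, ash, mint, aster, plum, reed, bay, iris, kale, ivy, fern, cedar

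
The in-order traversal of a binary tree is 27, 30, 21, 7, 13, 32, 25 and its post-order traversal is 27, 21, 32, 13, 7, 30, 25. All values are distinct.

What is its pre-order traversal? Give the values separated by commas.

The last element of post-order is the root; it splits in-order into left and right subtrees.
Root 25: left subtree has 6 nodes {27, 30, 21, 7, 13, 32}, right has 0 { }.
  Root 30: left subtree has 1 node {27}, right has 4 {21, 7, 13, 32}.
    Root 7: left subtree has 1 node {21}, right has 2 {13, 32}.
      Root 13: left subtree has 0 nodes { }, right has 1 {32}.

25, 30, 27, 7, 21, 13, 32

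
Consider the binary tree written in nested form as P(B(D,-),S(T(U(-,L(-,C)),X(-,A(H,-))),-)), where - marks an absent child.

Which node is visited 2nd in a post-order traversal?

B

Post-order visits the left subtree, then the right subtree, then the node.
At P: go left to B.
  At B: go left to D.
    D is a leaf — visit D.
  At B: no right child.
  Visit B.
At P: go right to S.
  At S: go left to T.
    At T: go left to U.
      At U: no left child.
      At U: go right to L.
        At L: no left child.
        At L: go right to C.
          C is a leaf — visit C.
        Visit L.
      Visit U.
    At T: go right to X.
      At X: no left child.
      At X: go right to A.
        At A: go left to H.
          H is a leaf — visit H.
        At A: no right child.
        Visit A.
      Visit X.
    Visit T.
  At S: no right child.
  Visit S.
Visit P.
Full post-order sequence: D, B, C, L, U, H, A, X, T, S, P.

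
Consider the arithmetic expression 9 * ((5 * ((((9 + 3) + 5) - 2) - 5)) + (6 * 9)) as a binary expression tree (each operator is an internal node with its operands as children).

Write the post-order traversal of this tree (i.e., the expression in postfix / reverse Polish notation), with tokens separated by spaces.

9 5 9 3 + 5 + 2 - 5 - * 6 9 * + *

Post-order on an expression tree gives postfix notation: for each operator, emit left operand, right operand, then the operator.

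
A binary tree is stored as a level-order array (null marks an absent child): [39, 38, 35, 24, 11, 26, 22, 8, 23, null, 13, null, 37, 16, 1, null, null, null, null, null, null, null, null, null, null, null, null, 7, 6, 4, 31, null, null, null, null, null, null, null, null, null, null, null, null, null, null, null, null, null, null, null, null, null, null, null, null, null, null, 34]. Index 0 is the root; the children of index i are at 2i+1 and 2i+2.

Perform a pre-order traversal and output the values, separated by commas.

39, 38, 24, 8, 23, 11, 13, 35, 26, 37, 22, 16, 7, 6, 34, 1, 4, 31

Pre-order visits the node, then its left subtree, then its right subtree.
Visit 39.
At 39: go left to 38.
  Visit 38.
  At 38: go left to 24.
    Visit 24.
    At 24: go left to 8.
      8 is a leaf — visit 8.
    At 24: go right to 23.
      23 is a leaf — visit 23.
  At 38: go right to 11.
    Visit 11.
    At 11: no left child.
    At 11: go right to 13.
      13 is a leaf — visit 13.
At 39: go right to 35.
  Visit 35.
  At 35: go left to 26.
    Visit 26.
    At 26: no left child.
    At 26: go right to 37.
      37 is a leaf — visit 37.
  At 35: go right to 22.
    Visit 22.
    At 22: go left to 16.
      Visit 16.
      At 16: go left to 7.
        7 is a leaf — visit 7.
      At 16: go right to 6.
        Visit 6.
        At 6: go left to 34.
          34 is a leaf — visit 34.
        At 6: no right child.
    At 22: go right to 1.
      Visit 1.
      At 1: go left to 4.
        4 is a leaf — visit 4.
      At 1: go right to 31.
        31 is a leaf — visit 31.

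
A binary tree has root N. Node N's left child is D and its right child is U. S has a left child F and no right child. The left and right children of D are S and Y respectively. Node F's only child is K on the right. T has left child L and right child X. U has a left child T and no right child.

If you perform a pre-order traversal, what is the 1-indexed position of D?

2

Pre-order visits the node, then its left subtree, then its right subtree.
Visit N.
At N: go left to D.
  Visit D.
  At D: go left to S.
    Visit S.
    At S: go left to F.
      Visit F.
      At F: no left child.
      At F: go right to K.
        K is a leaf — visit K.
    At S: no right child.
  At D: go right to Y.
    Y is a leaf — visit Y.
At N: go right to U.
  Visit U.
  At U: go left to T.
    Visit T.
    At T: go left to L.
      L is a leaf — visit L.
    At T: go right to X.
      X is a leaf — visit X.
  At U: no right child.
Full pre-order sequence: N, D, S, F, K, Y, U, T, L, X.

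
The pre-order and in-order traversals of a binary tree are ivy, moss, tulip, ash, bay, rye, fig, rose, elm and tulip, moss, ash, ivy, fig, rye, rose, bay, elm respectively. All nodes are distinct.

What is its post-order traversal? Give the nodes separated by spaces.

tulip ash moss fig rose rye elm bay ivy

The first element of pre-order is the root; it splits in-order into left and right subtrees.
Root ivy: left subtree has 3 nodes {tulip, moss, ash}, right has 5 {fig, rye, rose, bay, elm}.
  Root moss: left subtree has 1 node {tulip}, right has 1 {ash}.
  Root bay: left subtree has 3 nodes {fig, rye, rose}, right has 1 {elm}.
    Root rye: left subtree has 1 node {fig}, right has 1 {rose}.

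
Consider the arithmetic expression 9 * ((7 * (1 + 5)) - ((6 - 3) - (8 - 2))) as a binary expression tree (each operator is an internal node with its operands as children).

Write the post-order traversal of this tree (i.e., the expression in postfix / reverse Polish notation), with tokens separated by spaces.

9 7 1 5 + * 6 3 - 8 2 - - - *

Post-order on an expression tree gives postfix notation: for each operator, emit left operand, right operand, then the operator.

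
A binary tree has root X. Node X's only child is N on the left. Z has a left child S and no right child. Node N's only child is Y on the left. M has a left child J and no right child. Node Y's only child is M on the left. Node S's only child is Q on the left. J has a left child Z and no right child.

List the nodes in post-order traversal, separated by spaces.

Post-order visits the left subtree, then the right subtree, then the node.
At X: go left to N.
  At N: go left to Y.
    At Y: go left to M.
      At M: go left to J.
        At J: go left to Z.
          At Z: go left to S.
            At S: go left to Q.
              Q is a leaf — visit Q.
            At S: no right child.
            Visit S.
          At Z: no right child.
          Visit Z.
        At J: no right child.
        Visit J.
      At M: no right child.
      Visit M.
    At Y: no right child.
    Visit Y.
  At N: no right child.
  Visit N.
At X: no right child.
Visit X.

Q S Z J M Y N X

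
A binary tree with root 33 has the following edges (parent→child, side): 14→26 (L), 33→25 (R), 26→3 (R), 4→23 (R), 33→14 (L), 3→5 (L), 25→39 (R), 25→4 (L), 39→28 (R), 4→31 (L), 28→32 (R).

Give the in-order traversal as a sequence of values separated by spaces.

In-order visits the left subtree, then the node, then the right subtree.
At 33: go left to 14.
  At 14: go left to 26.
    At 26: no left child.
    Visit 26.
    At 26: go right to 3.
      At 3: go left to 5.
        5 is a leaf — visit 5.
      Visit 3.
      At 3: no right child.
  Visit 14.
  At 14: no right child.
Visit 33.
At 33: go right to 25.
  At 25: go left to 4.
    At 4: go left to 31.
      31 is a leaf — visit 31.
    Visit 4.
    At 4: go right to 23.
      23 is a leaf — visit 23.
  Visit 25.
  At 25: go right to 39.
    At 39: no left child.
    Visit 39.
    At 39: go right to 28.
      At 28: no left child.
      Visit 28.
      At 28: go right to 32.
        32 is a leaf — visit 32.

26 5 3 14 33 31 4 23 25 39 28 32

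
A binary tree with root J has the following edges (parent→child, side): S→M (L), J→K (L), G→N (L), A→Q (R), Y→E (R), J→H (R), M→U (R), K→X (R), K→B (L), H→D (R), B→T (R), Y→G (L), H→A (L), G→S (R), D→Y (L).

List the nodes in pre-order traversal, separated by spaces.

J K B T X H A Q D Y G N S M U E

Pre-order visits the node, then its left subtree, then its right subtree.
Visit J.
At J: go left to K.
  Visit K.
  At K: go left to B.
    Visit B.
    At B: no left child.
    At B: go right to T.
      T is a leaf — visit T.
  At K: go right to X.
    X is a leaf — visit X.
At J: go right to H.
  Visit H.
  At H: go left to A.
    Visit A.
    At A: no left child.
    At A: go right to Q.
      Q is a leaf — visit Q.
  At H: go right to D.
    Visit D.
    At D: go left to Y.
      Visit Y.
      At Y: go left to G.
        Visit G.
        At G: go left to N.
          N is a leaf — visit N.
        At G: go right to S.
          Visit S.
          At S: go left to M.
            Visit M.
            At M: no left child.
            At M: go right to U.
              U is a leaf — visit U.
          At S: no right child.
      At Y: go right to E.
        E is a leaf — visit E.
    At D: no right child.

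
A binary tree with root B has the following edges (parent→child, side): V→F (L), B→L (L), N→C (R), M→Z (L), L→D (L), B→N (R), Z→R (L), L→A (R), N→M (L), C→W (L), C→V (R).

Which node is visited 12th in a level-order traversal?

Level-order visits nodes level by level from the root, left to right within each level.
Level 0: B
Level 1: L, N
Level 2: D, A, M, C
Level 3: Z, W, V
Level 4: R, F
Full level-order sequence: B, L, N, D, A, M, C, Z, W, V, R, F.

F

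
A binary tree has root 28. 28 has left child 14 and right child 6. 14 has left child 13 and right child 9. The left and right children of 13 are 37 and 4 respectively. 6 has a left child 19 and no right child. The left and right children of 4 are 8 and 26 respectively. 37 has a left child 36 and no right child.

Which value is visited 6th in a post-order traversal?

13

Post-order visits the left subtree, then the right subtree, then the node.
At 28: go left to 14.
  At 14: go left to 13.
    At 13: go left to 37.
      At 37: go left to 36.
        36 is a leaf — visit 36.
      At 37: no right child.
      Visit 37.
    At 13: go right to 4.
      At 4: go left to 8.
        8 is a leaf — visit 8.
      At 4: go right to 26.
        26 is a leaf — visit 26.
      Visit 4.
    Visit 13.
  At 14: go right to 9.
    9 is a leaf — visit 9.
  Visit 14.
At 28: go right to 6.
  At 6: go left to 19.
    19 is a leaf — visit 19.
  At 6: no right child.
  Visit 6.
Visit 28.
Full post-order sequence: 36, 37, 8, 26, 4, 13, 9, 14, 19, 6, 28.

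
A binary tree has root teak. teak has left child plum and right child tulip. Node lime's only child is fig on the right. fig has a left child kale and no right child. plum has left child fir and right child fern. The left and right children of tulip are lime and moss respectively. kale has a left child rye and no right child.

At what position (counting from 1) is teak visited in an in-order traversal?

4

In-order visits the left subtree, then the node, then the right subtree.
At teak: go left to plum.
  At plum: go left to fir.
    fir is a leaf — visit fir.
  Visit plum.
  At plum: go right to fern.
    fern is a leaf — visit fern.
Visit teak.
At teak: go right to tulip.
  At tulip: go left to lime.
    At lime: no left child.
    Visit lime.
    At lime: go right to fig.
      At fig: go left to kale.
        At kale: go left to rye.
          rye is a leaf — visit rye.
        Visit kale.
        At kale: no right child.
      Visit fig.
      At fig: no right child.
  Visit tulip.
  At tulip: go right to moss.
    moss is a leaf — visit moss.
Full in-order sequence: fir, plum, fern, teak, lime, rye, kale, fig, tulip, moss.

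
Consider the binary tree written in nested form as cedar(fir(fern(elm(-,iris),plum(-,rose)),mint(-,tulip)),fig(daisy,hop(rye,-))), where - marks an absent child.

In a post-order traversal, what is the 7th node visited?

mint

Post-order visits the left subtree, then the right subtree, then the node.
At cedar: go left to fir.
  At fir: go left to fern.
    At fern: go left to elm.
      At elm: no left child.
      At elm: go right to iris.
        iris is a leaf — visit iris.
      Visit elm.
    At fern: go right to plum.
      At plum: no left child.
      At plum: go right to rose.
        rose is a leaf — visit rose.
      Visit plum.
    Visit fern.
  At fir: go right to mint.
    At mint: no left child.
    At mint: go right to tulip.
      tulip is a leaf — visit tulip.
    Visit mint.
  Visit fir.
At cedar: go right to fig.
  At fig: go left to daisy.
    daisy is a leaf — visit daisy.
  At fig: go right to hop.
    At hop: go left to rye.
      rye is a leaf — visit rye.
    At hop: no right child.
    Visit hop.
  Visit fig.
Visit cedar.
Full post-order sequence: iris, elm, rose, plum, fern, tulip, mint, fir, daisy, rye, hop, fig, cedar.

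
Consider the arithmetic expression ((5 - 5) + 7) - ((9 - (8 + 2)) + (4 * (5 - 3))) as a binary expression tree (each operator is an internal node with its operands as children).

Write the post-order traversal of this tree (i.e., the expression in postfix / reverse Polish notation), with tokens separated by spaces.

Post-order on an expression tree gives postfix notation: for each operator, emit left operand, right operand, then the operator.

5 5 - 7 + 9 8 2 + - 4 5 3 - * + -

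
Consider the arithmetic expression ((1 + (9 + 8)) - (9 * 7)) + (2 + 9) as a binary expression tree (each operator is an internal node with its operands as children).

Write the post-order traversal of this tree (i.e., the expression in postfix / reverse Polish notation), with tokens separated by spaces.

Post-order on an expression tree gives postfix notation: for each operator, emit left operand, right operand, then the operator.

1 9 8 + + 9 7 * - 2 9 + +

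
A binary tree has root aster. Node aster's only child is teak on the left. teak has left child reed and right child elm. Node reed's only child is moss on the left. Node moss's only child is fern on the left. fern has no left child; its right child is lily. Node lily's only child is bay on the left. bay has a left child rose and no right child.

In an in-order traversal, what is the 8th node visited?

In-order visits the left subtree, then the node, then the right subtree.
At aster: go left to teak.
  At teak: go left to reed.
    At reed: go left to moss.
      At moss: go left to fern.
        At fern: no left child.
        Visit fern.
        At fern: go right to lily.
          At lily: go left to bay.
            At bay: go left to rose.
              rose is a leaf — visit rose.
            Visit bay.
            At bay: no right child.
          Visit lily.
          At lily: no right child.
      Visit moss.
      At moss: no right child.
    Visit reed.
    At reed: no right child.
  Visit teak.
  At teak: go right to elm.
    elm is a leaf — visit elm.
Visit aster.
At aster: no right child.
Full in-order sequence: fern, rose, bay, lily, moss, reed, teak, elm, aster.

elm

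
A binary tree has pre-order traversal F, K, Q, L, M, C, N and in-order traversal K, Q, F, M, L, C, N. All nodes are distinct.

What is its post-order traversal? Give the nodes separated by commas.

Q, K, M, N, C, L, F

The first element of pre-order is the root; it splits in-order into left and right subtrees.
Root F: left subtree has 2 nodes {K, Q}, right has 4 {M, L, C, N}.
  Root K: left subtree has 0 nodes { }, right has 1 {Q}.
  Root L: left subtree has 1 node {M}, right has 2 {C, N}.
    Root C: left subtree has 0 nodes { }, right has 1 {N}.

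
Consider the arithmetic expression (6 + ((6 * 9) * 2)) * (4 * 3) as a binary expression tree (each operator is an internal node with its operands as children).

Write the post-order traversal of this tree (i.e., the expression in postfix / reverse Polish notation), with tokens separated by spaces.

Post-order on an expression tree gives postfix notation: for each operator, emit left operand, right operand, then the operator.

6 6 9 * 2 * + 4 3 * *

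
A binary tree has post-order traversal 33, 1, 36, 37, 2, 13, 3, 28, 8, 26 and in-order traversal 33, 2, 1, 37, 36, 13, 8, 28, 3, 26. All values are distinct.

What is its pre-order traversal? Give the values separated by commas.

The last element of post-order is the root; it splits in-order into left and right subtrees.
Root 26: left subtree has 9 nodes {33, 2, 1, 37, 36, 13, 8, 28, 3}, right has 0 { }.
  Root 8: left subtree has 6 nodes {33, 2, 1, 37, 36, 13}, right has 2 {28, 3}.
    Root 13: left subtree has 5 nodes {33, 2, 1, 37, 36}, right has 0 { }.
      Root 2: left subtree has 1 node {33}, right has 3 {1, 37, 36}.
        Root 37: left subtree has 1 node {1}, right has 1 {36}.
    Root 28: left subtree has 0 nodes { }, right has 1 {3}.

26, 8, 13, 2, 33, 37, 1, 36, 28, 3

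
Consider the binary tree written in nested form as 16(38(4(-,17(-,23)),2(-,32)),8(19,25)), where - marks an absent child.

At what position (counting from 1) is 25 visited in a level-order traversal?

Level-order visits nodes level by level from the root, left to right within each level.
Level 0: 16
Level 1: 38, 8
Level 2: 4, 2, 19, 25
Level 3: 17, 32
Level 4: 23
Full level-order sequence: 16, 38, 8, 4, 2, 19, 25, 17, 32, 23.

7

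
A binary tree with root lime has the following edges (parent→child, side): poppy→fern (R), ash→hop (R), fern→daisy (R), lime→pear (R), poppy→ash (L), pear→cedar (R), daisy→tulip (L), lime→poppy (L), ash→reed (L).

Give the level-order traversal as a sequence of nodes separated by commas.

lime, poppy, pear, ash, fern, cedar, reed, hop, daisy, tulip

Level-order visits nodes level by level from the root, left to right within each level.
Level 0: lime
Level 1: poppy, pear
Level 2: ash, fern, cedar
Level 3: reed, hop, daisy
Level 4: tulip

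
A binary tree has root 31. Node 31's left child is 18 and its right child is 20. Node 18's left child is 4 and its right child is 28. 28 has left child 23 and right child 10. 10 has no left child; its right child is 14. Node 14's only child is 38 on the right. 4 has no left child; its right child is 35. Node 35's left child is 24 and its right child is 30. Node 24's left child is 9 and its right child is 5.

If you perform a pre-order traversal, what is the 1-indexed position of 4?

3

Pre-order visits the node, then its left subtree, then its right subtree.
Visit 31.
At 31: go left to 18.
  Visit 18.
  At 18: go left to 4.
    Visit 4.
    At 4: no left child.
    At 4: go right to 35.
      Visit 35.
      At 35: go left to 24.
        Visit 24.
        At 24: go left to 9.
          9 is a leaf — visit 9.
        At 24: go right to 5.
          5 is a leaf — visit 5.
      At 35: go right to 30.
        30 is a leaf — visit 30.
  At 18: go right to 28.
    Visit 28.
    At 28: go left to 23.
      23 is a leaf — visit 23.
    At 28: go right to 10.
      Visit 10.
      At 10: no left child.
      At 10: go right to 14.
        Visit 14.
        At 14: no left child.
        At 14: go right to 38.
          38 is a leaf — visit 38.
At 31: go right to 20.
  20 is a leaf — visit 20.
Full pre-order sequence: 31, 18, 4, 35, 24, 9, 5, 30, 28, 23, 10, 14, 38, 20.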